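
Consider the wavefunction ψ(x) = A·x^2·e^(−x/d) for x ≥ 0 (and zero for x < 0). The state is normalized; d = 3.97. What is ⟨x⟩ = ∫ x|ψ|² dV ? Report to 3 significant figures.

The expectation value is the |ψ|²-weighted average of x: ∫ x|ψ|² dx.
The ratio of the moment integral to the normalization integral gives ⟨x⟩ = 5·d/2.
With d = 3.97, ⟨x⟩ = 9.925.

⟨x⟩ ≈ 9.93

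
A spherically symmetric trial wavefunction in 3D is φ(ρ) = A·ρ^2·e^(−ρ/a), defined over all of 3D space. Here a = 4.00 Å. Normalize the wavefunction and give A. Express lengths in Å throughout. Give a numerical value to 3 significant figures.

A ≈ 0.000929 Å^(-7/2)

The normalization condition is ∫|φ|² 4πρ² dρ = 1 from 0 to ∞.
(Spherical symmetry: dV = 4πρ² dρ.)
Using ∫₀^∞ ρⁿ e^(−αρ) dρ = n!/αⁿ⁺¹, ∫|φ|² 4πρ² dρ = A²·(45·π·a^7/2).
Plugging in a = 4.00 yields A = 0.0009292.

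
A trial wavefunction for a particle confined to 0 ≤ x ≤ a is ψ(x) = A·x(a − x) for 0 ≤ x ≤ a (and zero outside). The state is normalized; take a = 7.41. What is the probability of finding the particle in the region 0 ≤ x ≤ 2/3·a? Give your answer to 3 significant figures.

P ≈ 0.790

|ψ|² is the probability density, so P = ∫_{0}^{2/3·a} |ψ|² dx.
Since A² = 1/(a^5/30), this is the region integral divided by the full normalization integral.
Substituting u = x/a, A² and the length scale cancel in the ratio: P = ∫_{0}^{2/3} u^2·(1 - u)^2 du / ∫_{0}^{1} u^2·(1 - u)^2 du.
An antiderivative of u^2·(1 - u)^2 is u^3·(6·u^2 - 15·u + 10)/30; evaluating from 0 to 2/3 gives 32/1215, while the full integral is 1/30.
Taking the ratio, P = 64/81.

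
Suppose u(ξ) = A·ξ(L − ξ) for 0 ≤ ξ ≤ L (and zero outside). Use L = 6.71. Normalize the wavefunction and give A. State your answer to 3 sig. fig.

The normalization condition is ∫|u|² dξ = 1 from 0 to L.
With u = A·ξ(L − ξ), the integral evaluates to A²·[L^5/30].
Hence A² = 1/[L^5/30].
Substituting L = 6.71 gives A² = 0.002206, so A = 0.04696.

A ≈ 0.0470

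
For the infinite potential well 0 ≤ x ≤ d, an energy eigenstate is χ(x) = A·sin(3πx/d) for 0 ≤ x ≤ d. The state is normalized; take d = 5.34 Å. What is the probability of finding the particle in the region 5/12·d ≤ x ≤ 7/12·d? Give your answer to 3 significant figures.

P ≈ 0.273

P = ∫_{5/12·d}^{7/12·d} |χ(x)|² dx.
The normalization integral ∫|χ|²dx over the whole domain equals d/2·A², and A² cancels in the ratio.
Let u = x/d; then A² and the length scale cancel, so P = ∫_{5/12}^{7/12} sin(3·π·u)^2 du ÷ ∫_{0}^{1} sin(3·π·u)^2 du.
An antiderivative of sin(3·π·u)^2 is u/2 - sin(6·π·u)/(12·π); evaluating from 5/12 to 7/12 gives 1/(6·π) + 1/12, while the full integral is 1/2.
Taking the ratio, P = (2 + π)/(6·π).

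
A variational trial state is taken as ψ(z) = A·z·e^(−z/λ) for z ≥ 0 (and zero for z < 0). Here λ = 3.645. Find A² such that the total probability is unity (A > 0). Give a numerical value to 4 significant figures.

A^2 ≈ 0.08260

Normalization requires ∫|ψ|² dz = 1, integrated from 0 to ∞.
Recall ∫₀^∞ z^m e^(−z/β) dz = m!·β^(m+1), with ψ = A·z·e^(−z/λ), the integral evaluates to A²·[λ^3/4].
Setting this equal to 1 gives A² = 1/(λ^3/4).
Substituting λ = 3.645 gives A² = 0.082598, so A = 0.28740.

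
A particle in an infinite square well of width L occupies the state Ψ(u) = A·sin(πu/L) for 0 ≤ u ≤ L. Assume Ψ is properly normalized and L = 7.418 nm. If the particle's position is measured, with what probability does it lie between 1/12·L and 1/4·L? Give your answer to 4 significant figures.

P ≈ 0.08709

The probability is P = ∫ |Ψ|² du over [1/12·L, 1/4·L].
The normalization integral ∫|Ψ|²du over the whole domain equals L/2·A², and A² cancels in the ratio.
Substituting t = u/L, A² and the length scale cancel in the ratio: P = ∫_{1/12}^{1/4} sin(π·t)^2 dt / ∫_{0}^{1} sin(π·t)^2 dt.
Using ∫ sin(π·t)^2 dt = t/2 - sin(2·π·t)/(4·π), the numerator is 1/12 - 1/(8·π) and the denominator is 1/2.
The result is P = (-3 + 2·π)/(12·π).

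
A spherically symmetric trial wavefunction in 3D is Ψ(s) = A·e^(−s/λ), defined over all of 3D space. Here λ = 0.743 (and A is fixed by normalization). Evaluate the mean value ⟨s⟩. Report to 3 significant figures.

⟨s⟩ ≈ 1.11

By definition ⟨s⟩ = ∫ s |Ψ(s)|² 4πs² ds.
Since the A² factors cancel between numerator and denominator, ⟨s⟩ = 3·λ/2.
Putting λ = 0.743 gives 1.115.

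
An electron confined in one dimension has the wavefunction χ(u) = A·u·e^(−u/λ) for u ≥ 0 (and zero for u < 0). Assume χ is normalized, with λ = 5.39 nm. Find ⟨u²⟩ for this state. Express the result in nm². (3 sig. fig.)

By definition ⟨u²⟩ = ∫ u^2 |χ(u)|² du.
Using ∫₀^∞ uⁿ e^(−αu) du = n!/αⁿ⁺¹, the ratio of the moment integral to the normalization integral gives ⟨u²⟩ = 3·λ^2.
With λ = 5.39, ⟨u^2⟩ = 87.16.

⟨u^2⟩ ≈ 87.2 nm^2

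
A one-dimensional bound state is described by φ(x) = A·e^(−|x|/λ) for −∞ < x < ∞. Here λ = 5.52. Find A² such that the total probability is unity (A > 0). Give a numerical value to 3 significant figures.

A^2 ≈ 0.181

The normalization condition is ∫|φ|² dx = 1 from −∞ to ∞.
∫|φ|² dx = A²·(λ).
Setting this equal to 1 gives A² = 1/(λ).
Plugging in λ = 5.52 yields A = 0.4256.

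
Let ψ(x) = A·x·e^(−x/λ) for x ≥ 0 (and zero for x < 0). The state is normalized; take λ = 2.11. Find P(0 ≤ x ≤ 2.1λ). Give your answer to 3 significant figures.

|ψ|² is the probability density, so P = ∫_{0}^{2.1λ} |ψ|² dx.
The normalization integral ∫|ψ|²dx over the whole domain equals λ^3/4·A², and A² cancels in the ratio.
In terms of u = x/λ (A² and the length scale cancel between numerator and denominator), P = [∫_{0}^{2.1} u^2·e^(-2·u) du] / [∫_{0}^{∞} u^2·e^(-2·u) du].
Using ∫ u^2·e^(-2·u) du = -(2·u^2 + 2·u + 1)·e^(-2·u)/4, the numerator is 1/4 - 701·e^(-21/5)/200 and the denominator is 1/4.
This works out to P = 0.7898.

P ≈ 0.790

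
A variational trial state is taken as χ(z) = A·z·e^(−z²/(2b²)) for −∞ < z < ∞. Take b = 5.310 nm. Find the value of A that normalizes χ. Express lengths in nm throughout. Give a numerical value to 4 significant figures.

A ≈ 0.08681 nm^(-3/2)

We need A² ∫|f|² dz = 1, taking the integral from −∞ to ∞.
With ∫_{−∞}^{∞} z^(2m) e^(−αz²) dz = (2m−1)!!·√π / (2^m α^(m+1/2)), with χ = A·z·e^(−z²/(2b²)), the integral evaluates to A²·[√(π)·b^3/2].
With b = 5.310: A² = 0.0075365 and A = 0.086813.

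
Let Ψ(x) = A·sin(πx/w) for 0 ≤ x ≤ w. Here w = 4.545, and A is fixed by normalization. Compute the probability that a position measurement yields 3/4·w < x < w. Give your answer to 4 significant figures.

P = ∫_{3/4·w}^{w} |Ψ(x)|² dx.
With A² fixed by ∫|Ψ|² = 1, i.e. A² = (w/2)^(−1), substitute and integrate.
Let u = x/w; then A² and the length scale cancel, so P = ∫_{3/4}^{1} sin(π·u)^2 du ÷ ∫_{0}^{1} sin(π·u)^2 du.
An antiderivative of sin(π·u)^2 is u/2 - sin(2·π·u)/(4·π); evaluating from 3/4 to 1 gives 1/8 - 1/(4·π), while the full integral is 1/2.
This works out to P = (-2 + π)/(4·π).

P ≈ 0.09085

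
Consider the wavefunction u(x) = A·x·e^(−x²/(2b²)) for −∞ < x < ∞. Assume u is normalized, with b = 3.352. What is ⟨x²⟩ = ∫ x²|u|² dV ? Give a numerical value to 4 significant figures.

⟨x^2⟩ ≈ 16.85

The expectation value is the |u|²-weighted average of x^2: ∫ x^2|u|² dx.
Evaluating both integrals, ⟨x²⟩ = 3·b^2/2.
Putting b = 3.352 gives 16.854.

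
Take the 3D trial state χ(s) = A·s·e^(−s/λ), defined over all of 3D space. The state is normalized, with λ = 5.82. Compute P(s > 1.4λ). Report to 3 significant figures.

Integrate the radial probability density 4πs²|χ|² over s > 1.4λ.
A² is fixed by ∫₀^∞ 4πs²|χ|² ds = 1, i.e. A² = (3·π·λ^5)^(−1).
Substituting u = s/λ, A², 4π and the length scale all cancel in the ratio: P = ∫_{1.4}^{∞} u^4·e^(-2·u) du / ∫_{0}^{∞} u^4·e^(-2·u) du.
An antiderivative of u^4·e^(-2·u) is -(u^4/2 + u^3 + 3·u^2/2 + 3·u/2 + 3/4)·e^(-2·u); evaluating from 1.4 to ∞ gives ≈ 0.63576, while the full integral is 3/4.
Taking the ratio yields P = 0.8477.

P ≈ 0.848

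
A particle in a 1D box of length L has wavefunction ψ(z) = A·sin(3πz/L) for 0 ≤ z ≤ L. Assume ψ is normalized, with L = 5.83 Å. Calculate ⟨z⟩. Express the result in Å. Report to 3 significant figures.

⟨z⟩ ≈ 2.92 Å

⟨z⟩ = ∫ z |ψ|² dz over the full domain.
The ratio of the moment integral to the normalization integral gives ⟨z⟩ = L/2.
Putting L = 5.83 gives 2.915.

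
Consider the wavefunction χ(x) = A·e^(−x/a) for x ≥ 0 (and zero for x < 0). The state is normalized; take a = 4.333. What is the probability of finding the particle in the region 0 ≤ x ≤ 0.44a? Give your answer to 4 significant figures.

The probability is P = ∫ |χ|² dx over [0, 0.44a].
The normalization integral ∫|χ|²dx over the whole domain equals a/2·A², and A² cancels in the ratio.
In terms of u = x/a (A² and the length scale cancel between numerator and denominator), P = [∫_{0}^{0.44} e^(-2·u) du] / [∫_{0}^{∞} e^(-2·u) du].
Using ∫ e^(-2·u) du = -e^(-2·u)/2, the numerator is 1/2 - e^(-22/25)/2 and the denominator is 1/2.
Evaluating gives P = 0.58522.

P ≈ 0.5852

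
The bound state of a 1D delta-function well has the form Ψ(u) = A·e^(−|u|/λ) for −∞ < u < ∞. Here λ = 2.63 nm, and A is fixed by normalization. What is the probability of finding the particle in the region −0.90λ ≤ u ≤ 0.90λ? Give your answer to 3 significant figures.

P ≈ 0.835

P = ∫_{−0.90λ}^{0.90λ} |Ψ(u)|² du.
Since A² = 1/(λ), this is the region integral divided by the full normalization integral.
Both integrals are even about u = 0, so only the u ≥ 0 halves are needed (the factors of 2 cancel). Let t = u/λ; then A² and the length scale cancel, so P = ∫_{0}^{0.90} e^(-2·t) dt ÷ ∫_{0}^{∞} e^(-2·t) dt.
With ∫ e^(-2·t) dt = -e^(-2·t)/2 + C, the region integral is 1/2 - e^(-9/5)/2 and the full one is 1/2.
Taking the ratio, P = 0.8347.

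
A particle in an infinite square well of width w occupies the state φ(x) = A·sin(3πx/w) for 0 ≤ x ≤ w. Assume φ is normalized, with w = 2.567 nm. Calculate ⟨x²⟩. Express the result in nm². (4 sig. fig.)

The expectation value is the |φ|²-weighted average of x^2: ∫ x^2|φ|² dx.
With ∫₀^w sin²(nπx/w) dx = w/2, since the A² factors cancel between numerator and denominator, ⟨x²⟩ = -w^2/(18·π^2) + w^2/3.
With w = 2.567, ⟨x^2⟩ = 2.1594.

⟨x^2⟩ ≈ 2.159 nm^2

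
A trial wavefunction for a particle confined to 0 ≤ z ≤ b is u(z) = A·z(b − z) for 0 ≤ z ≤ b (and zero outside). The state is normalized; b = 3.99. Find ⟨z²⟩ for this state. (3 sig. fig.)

⟨z^2⟩ ≈ 4.55

The expectation value is the |u|²-weighted average of z^2: ∫ z^2|u|² dz.
Expanding the polynomial and integrating term by term, evaluating both integrals, ⟨z²⟩ = 2·b^2/7.
With b = 3.99, ⟨z^2⟩ = 4.549.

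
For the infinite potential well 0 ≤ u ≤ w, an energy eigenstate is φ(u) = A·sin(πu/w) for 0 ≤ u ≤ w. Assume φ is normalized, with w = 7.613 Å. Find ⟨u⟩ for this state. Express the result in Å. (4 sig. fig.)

⟨u⟩ ≈ 3.807 Å

⟨u⟩ = ∫ u |φ|² du over the full domain.
The ratio of the moment integral to the normalization integral gives ⟨u⟩ = w/2.
With w = 7.613, ⟨u⟩ = 3.8065.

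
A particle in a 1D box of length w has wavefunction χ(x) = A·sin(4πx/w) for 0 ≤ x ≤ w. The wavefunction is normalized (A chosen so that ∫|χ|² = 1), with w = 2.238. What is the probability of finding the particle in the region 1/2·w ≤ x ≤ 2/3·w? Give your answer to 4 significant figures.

P = ∫_{1/2·w}^{2/3·w} |χ(x)|² dx.
Since A² = 1/(w/2), this is the region integral divided by the full normalization integral.
Substituting u = x/w, A² and the length scale cancel in the ratio: P = ∫_{1/2}^{2/3} sin(4·π·u)^2 du / ∫_{0}^{1} sin(4·π·u)^2 du.
An antiderivative of sin(4·π·u)^2 is u/2 - sin(4·π·u)·cos(4·π·u)/(8·π); evaluating from 1/2 to 2/3 gives √(3)/(32·π) + 1/12, while the full integral is 1/2.
This works out to P = (√(3)/16 + π/6)/π.

P ≈ 0.2011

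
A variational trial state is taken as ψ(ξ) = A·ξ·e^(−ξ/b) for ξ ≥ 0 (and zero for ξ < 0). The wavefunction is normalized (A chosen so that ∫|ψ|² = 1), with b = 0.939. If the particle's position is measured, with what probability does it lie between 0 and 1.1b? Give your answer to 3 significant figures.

P ≈ 0.377

P = ∫_{0}^{1.1b} |ψ(ξ)|² dξ.
Since A² = 1/(b^3/4), this is the region integral divided by the full normalization integral.
Substituting u = ξ/b, A² and the length scale cancel in the ratio: P = ∫_{0}^{1.1} u^2·e^(-2·u) du / ∫_{0}^{∞} u^2·e^(-2·u) du.
An antiderivative of u^2·e^(-2·u) is -(2·u^2 + 2·u + 1)·e^(-2·u)/4; evaluating from 0 to 1.1 gives 1/4 - 281·e^(-11/5)/200, while the full integral is 1/4.
Taking the ratio, P = 0.3773.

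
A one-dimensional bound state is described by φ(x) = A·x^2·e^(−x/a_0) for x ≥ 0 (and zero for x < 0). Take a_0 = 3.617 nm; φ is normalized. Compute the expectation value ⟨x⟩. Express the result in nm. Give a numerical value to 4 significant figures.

⟨x⟩ ≈ 9.043 nm

⟨x⟩ = ∫ x |φ|² dx over the full domain.
Recall ∫₀^∞ x^m e^(−x/β) dx = m!·β^(m+1), evaluating both integrals, ⟨x⟩ = 5·a_0/2.
Putting a_0 = 3.617 gives 9.0425.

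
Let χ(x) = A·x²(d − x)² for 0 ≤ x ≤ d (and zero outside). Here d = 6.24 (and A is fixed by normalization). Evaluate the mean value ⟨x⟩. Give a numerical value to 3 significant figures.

⟨x⟩ ≈ 3.12

By definition ⟨x⟩ = ∫ x |χ(x)|² dx.
Evaluating both integrals, ⟨x⟩ = d/2.
Putting d = 6.24 gives 3.120.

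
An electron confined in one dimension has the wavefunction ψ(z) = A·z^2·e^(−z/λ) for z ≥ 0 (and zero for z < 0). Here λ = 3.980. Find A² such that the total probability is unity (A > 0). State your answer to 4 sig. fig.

A^2 ≈ 0.001335

Require ∫ |ψ|² dz = 1 over the whole domain.
With ψ = A·z^2·e^(−z/λ), the integral evaluates to A²·[3·λ^5/4].
With λ = 3.980: A² = 0.0013351 and A = 0.036539.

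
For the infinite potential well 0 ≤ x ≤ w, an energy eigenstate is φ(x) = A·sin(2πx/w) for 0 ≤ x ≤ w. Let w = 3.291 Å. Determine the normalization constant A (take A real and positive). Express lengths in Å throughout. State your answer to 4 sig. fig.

The normalization condition is ∫|φ|² dx = 1 from 0 to w.
Carrying out the integral gives A² · w/2.
Plugging in w = 3.291 yields A = 0.77956.

A ≈ 0.7796 Å^(-1/2)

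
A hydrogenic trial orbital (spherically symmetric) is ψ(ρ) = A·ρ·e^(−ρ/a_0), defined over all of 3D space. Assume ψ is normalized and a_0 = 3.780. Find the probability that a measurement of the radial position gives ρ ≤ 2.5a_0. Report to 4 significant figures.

With dV = 4πρ²dρ, the probability is ∫|ψ|² dV over ρ ≤ 2.5a_0.
The full normalization integral is A²·[3·π·a_0^5] = 1, fixing A².
Substituting u = ρ/a_0, A², 4π and the length scale all cancel in the ratio: P = ∫_{0}^{2.5} u^4·e^(-2·u) du / ∫_{0}^{∞} u^4·e^(-2·u) du.
With ∫ u^4·e^(-2·u) du = -(u^4/2 + u^3 + 3·u^2/2 + 3·u/2 + 3/4)·e^(-2·u) + C, the region integral is 3/4 - 1569·e^(-5)/32 and the full one is 3/4.
This evaluates to P = 0.55951.

P ≈ 0.5595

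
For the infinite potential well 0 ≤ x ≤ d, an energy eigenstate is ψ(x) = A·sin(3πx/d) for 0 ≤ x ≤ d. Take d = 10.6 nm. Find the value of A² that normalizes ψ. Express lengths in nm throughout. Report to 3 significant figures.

A^2 ≈ 0.189 nm^(-1)

The normalization condition is ∫|ψ|² dx = 1 from 0 to d.
Carrying out the integral gives A² · d/2.
Hence A² = 1/[d/2].
With d = 10.6: A² = 0.1887 and A = 0.4344.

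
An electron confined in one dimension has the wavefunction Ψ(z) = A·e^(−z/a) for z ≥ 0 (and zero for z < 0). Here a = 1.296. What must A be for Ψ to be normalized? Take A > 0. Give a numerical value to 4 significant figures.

Require ∫ |Ψ|² dz = 1 over the whole domain.
Using ∫₀^∞ zⁿ e^(−αz) dz = n!/αⁿ⁺¹, with Ψ = A·e^(−z/a), the integral evaluates to A²·[a/2].
So A² = (a/2)^(−1).
With a = 1.296: A² = 1.5432 and A = 1.2423.

A ≈ 1.242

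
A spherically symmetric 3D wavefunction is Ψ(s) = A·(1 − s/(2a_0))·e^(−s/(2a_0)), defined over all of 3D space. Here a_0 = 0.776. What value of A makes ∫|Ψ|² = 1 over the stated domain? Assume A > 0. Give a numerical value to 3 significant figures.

A ≈ 0.292

We need A² ∫|f|² 4πs² ds = 1, taking the integral from 0 to ∞.
∫|Ψ|² 4πs² ds = A²·(8·π·a_0^3).
Setting this equal to 1 gives A² = 1/(8·π·a_0^3).
Substituting a_0 = 0.776 gives A² = 0.08515, so A = 0.2918.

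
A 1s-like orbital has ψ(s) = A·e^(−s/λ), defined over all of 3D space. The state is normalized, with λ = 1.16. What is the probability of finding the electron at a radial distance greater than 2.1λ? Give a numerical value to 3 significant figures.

P ≈ 0.210

Integrate the radial probability density 4πs²|ψ|² over s > 2.1λ.
Normalization gives A² = 1/(π·λ^3).
In terms of u = s/λ (A², 4π and the length scale all cancel between numerator and denominator), P = [∫_{2.1}^{∞} u^2·e^(-2·u) du] / [∫_{0}^{∞} u^2·e^(-2·u) du].
With ∫ u^2·e^(-2·u) du = -(2·u^2 + 2·u + 1)·e^(-2·u)/4 + C, the region integral is 701·e^(-21/5)/200 and the full one is 1/4.
This evaluates to P = 0.2102.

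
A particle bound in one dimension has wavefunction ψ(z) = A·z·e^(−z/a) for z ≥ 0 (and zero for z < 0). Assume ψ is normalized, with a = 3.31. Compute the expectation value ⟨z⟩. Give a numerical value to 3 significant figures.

⟨z⟩ ≈ 4.97

⟨z⟩ = ∫ z |ψ|² dz over the full domain.
With ∫₀^∞ z^3 e^(−αz) dz = 3!/α^4, evaluating both integrals, ⟨z⟩ = 3·a/2.
With a = 3.31, ⟨z⟩ = 4.965.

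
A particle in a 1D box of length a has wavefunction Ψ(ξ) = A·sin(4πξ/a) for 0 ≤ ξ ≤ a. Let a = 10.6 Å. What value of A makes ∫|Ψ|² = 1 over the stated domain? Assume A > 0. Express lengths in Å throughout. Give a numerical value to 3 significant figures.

We need A² ∫|f|² dξ = 1, taking the integral from 0 to a.
Using sin²θ = (1 − cos 2θ)/2, ∫|Ψ|² dξ = A²·(a/2).
So A² = (a/2)^(−1).
Plugging in a = 10.6 yields A = 0.4344.

A ≈ 0.434 Å^(-1/2)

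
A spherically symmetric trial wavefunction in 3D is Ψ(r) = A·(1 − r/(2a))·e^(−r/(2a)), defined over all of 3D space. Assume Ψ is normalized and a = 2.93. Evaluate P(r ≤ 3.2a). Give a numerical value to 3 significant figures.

With dV = 4πr²dr, the probability is ∫|Ψ|² dV over r ≤ 3.2a.
The full normalization integral is A²·[8·π·a^3] = 1, fixing A².
Substituting u = r/a, A², 4π and the length scale all cancel in the ratio: P = ∫_{0}^{3.2} u^2·(1 - u/2)^2·e^(-u) du / ∫_{0}^{∞} u^2·(1 - u/2)^2·e^(-u) du.
Using ∫ u^2·(1 - u/2)^2·e^(-u) du = -(u^4/4 + u^2 + 2·u + 2)·e^(-u), the numerator is ≈ 0.17164 and the denominator is 2.
This evaluates to P = 0.08582.

P ≈ 0.0858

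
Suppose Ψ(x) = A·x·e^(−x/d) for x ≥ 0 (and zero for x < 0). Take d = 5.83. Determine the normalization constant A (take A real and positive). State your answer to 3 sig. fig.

Require ∫ |Ψ|² dx = 1 over the whole domain.
Recall ∫₀^∞ x^m e^(−x/β) dx = m!·β^(m+1), ∫|Ψ|² dx = A²·(d^3/4).
Setting this equal to 1 gives A² = 1/(d^3/4).
With d = 5.83: A² = 0.02019 and A = 0.1421.

A ≈ 0.142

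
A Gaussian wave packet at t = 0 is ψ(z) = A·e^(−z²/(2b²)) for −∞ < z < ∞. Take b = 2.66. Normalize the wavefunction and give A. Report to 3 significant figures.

A ≈ 0.461

Require ∫ |ψ|² dz = 1 over the whole domain.
With ∫_{−∞}^{∞} z^(2m) e^(−αz²) dz = (2m−1)!!·√π / (2^m α^(m+1/2)), carrying out the integral gives A² · √(π)·b.
With b = 2.66: A² = 0.2121 and A = 0.4605.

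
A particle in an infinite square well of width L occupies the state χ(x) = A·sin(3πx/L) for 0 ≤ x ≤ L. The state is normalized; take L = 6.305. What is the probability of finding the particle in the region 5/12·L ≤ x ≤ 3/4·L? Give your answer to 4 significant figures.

The probability is P = ∫ |χ|² dx over [5/12·L, 3/4·L].
The normalization integral ∫|χ|²dx over the whole domain equals L/2·A², and A² cancels in the ratio.
Let u = x/L; then A² and the length scale cancel, so P = ∫_{5/12}^{3/4} sin(3·π·u)^2 du ÷ ∫_{0}^{1} sin(3·π·u)^2 du.
With ∫ sin(3·π·u)^2 du = u/2 - sin(6·π·u)/(12·π) + C, the region integral is 1/6 and the full one is 1/2.
Taking the ratio, P = 1/3.

P ≈ 0.3333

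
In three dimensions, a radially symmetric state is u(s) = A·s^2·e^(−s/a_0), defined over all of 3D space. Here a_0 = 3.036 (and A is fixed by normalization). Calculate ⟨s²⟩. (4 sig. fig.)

⟨s²⟩ = ∫ s^2 |u|² 4πs² ds over the full domain.
With ∫₀^∞ s^8 e^(−αs) ds = 8!/α^9, the ratio of the moment integral to the normalization integral gives ⟨s²⟩ = 14·a_0^2.
With a_0 = 3.036, ⟨s^2⟩ = 129.04.

⟨s^2⟩ ≈ 129.0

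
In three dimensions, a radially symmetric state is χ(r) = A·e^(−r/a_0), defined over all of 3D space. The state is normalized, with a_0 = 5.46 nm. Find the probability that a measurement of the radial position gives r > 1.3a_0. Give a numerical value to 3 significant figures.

P ≈ 0.518

With dV = 4πr²dr, the probability is ∫|χ|² dV over r > 1.3a_0.
A² is fixed by ∫₀^∞ 4πr²|χ|² dr = 1, i.e. A² = (π·a_0^3)^(−1).
In terms of u = r/a_0 (A², 4π and the length scale all cancel between numerator and denominator), P = [∫_{1.3}^{∞} u^2·e^(-2·u) du] / [∫_{0}^{∞} u^2·e^(-2·u) du].
An antiderivative of u^2·e^(-2·u) is -(2·u^2 + 2·u + 1)·e^(-2·u)/4; evaluating from 1.3 to ∞ gives 349·e^(-13/5)/200, while the full integral is 1/4.
The region integral divided by the full integral gives P = 0.5184.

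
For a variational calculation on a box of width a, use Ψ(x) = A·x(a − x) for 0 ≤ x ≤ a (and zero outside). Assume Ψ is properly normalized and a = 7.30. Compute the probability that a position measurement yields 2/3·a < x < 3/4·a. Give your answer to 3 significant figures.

P ≈ 0.106

P = ∫_{2/3·a}^{3/4·a} |Ψ(x)|² dx.
Since A² = 1/(a^5/30), this is the region integral divided by the full normalization integral.
Substituting u = x/a, A² and the length scale cancel in the ratio: P = ∫_{2/3}^{3/4} u^2·(1 - u)^2 du / ∫_{0}^{1} u^2·(1 - u)^2 du.
An antiderivative of u^2·(1 - u)^2 is u^3·(6·u^2 - 15·u + 10)/30; evaluating from 2/3 to 3/4 gives ≈ 0.0035454, while the full integral is 1/30.
Taking the ratio, P = 0.1064.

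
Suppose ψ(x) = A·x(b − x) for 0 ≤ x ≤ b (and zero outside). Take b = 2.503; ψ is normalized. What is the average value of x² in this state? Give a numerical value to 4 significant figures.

⟨x^2⟩ ≈ 1.790

By definition ⟨x²⟩ = ∫ x^2 |ψ(x)|² dx.
Expanding the polynomial and integrating term by term, the ratio of the moment integral to the normalization integral gives ⟨x²⟩ = 2·b^2/7.
Putting b = 2.503 gives 1.7900.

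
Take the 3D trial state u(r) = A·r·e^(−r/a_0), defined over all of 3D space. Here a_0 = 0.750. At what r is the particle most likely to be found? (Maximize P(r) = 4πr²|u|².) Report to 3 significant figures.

Set d/dr [P(r) = 4πr²|u|²] = 0 and solve for r > 0.
This gives r = 2·a_0.
With a_0 = 0.750, the most probable radial distance is 1.500.

r ≈ 1.50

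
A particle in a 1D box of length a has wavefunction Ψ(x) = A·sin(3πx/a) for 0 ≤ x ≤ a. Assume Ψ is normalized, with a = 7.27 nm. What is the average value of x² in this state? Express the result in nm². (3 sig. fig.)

⟨x^2⟩ ≈ 17.3 nm^2

By definition ⟨x²⟩ = ∫ x^2 |Ψ(x)|² dx.
Since the A² factors cancel between numerator and denominator, ⟨x²⟩ = -a^2/(18·π^2) + a^2/3.
Putting a = 7.27 gives 17.32.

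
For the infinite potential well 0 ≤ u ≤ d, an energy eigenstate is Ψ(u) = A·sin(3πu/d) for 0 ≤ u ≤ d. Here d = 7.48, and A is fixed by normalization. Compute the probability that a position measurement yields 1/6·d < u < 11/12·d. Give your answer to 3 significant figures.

P ≈ 0.803

P = ∫_{1/6·d}^{11/12·d} |Ψ(u)|² du.
With A² fixed by ∫|Ψ|² = 1, i.e. A² = (d/2)^(−1), substitute and integrate.
In terms of t = u/d (A² and the length scale cancel between numerator and denominator), P = [∫_{1/6}^{11/12} sin(3·π·t)^2 dt] / [∫_{0}^{1} sin(3·π·t)^2 dt].
Using ∫ sin(3·π·t)^2 dt = t/2 - sin(6·π·t)/(12·π), the numerator is 1/(12·π) + 3/8 and the denominator is 1/2.
Evaluating gives P = (2 + 9·π)/(12·π).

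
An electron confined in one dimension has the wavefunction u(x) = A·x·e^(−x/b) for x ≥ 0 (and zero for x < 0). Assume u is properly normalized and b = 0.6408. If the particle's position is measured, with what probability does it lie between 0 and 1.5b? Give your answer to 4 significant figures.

P = ∫_{0}^{1.5b} |u(x)|² dx.
The normalization integral ∫|u|²dx over the whole domain equals b^3/4·A², and A² cancels in the ratio.
Substituting t = x/b, A² and the length scale cancel in the ratio: P = ∫_{0}^{1.5} t^2·e^(-2·t) dt / ∫_{0}^{∞} t^2·e^(-2·t) dt.
An antiderivative of t^2·e^(-2·t) is -(2·t^2 + 2·t + 1)·e^(-2·t)/4; evaluating from 0 to 1.5 gives 1/4 - 17·e^(-3)/8, while the full integral is 1/4.
Evaluating gives P = 0.57681.

P ≈ 0.5768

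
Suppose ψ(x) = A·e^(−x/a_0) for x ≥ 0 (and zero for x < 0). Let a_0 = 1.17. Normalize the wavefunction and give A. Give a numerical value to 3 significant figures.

A ≈ 1.31

Normalization requires ∫|ψ|² dx = 1, integrated from 0 to ∞.
∫|ψ|² dx = A²·(a_0/2).
Hence A² = 1/[a_0/2].
Substituting a_0 = 1.17 gives A² = 1.709, so A = 1.307.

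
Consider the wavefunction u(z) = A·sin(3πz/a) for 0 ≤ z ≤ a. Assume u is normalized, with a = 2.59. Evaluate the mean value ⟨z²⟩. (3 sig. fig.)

⟨z²⟩ = ∫ z^2 |u|² dz over the full domain.
Evaluating both integrals, ⟨z²⟩ = -a^2/(18·π^2) + a^2/3.
Putting a = 2.59 gives 2.198.

⟨z^2⟩ ≈ 2.20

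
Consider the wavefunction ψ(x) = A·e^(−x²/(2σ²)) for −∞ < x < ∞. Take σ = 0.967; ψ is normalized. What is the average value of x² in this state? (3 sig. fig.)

The expectation value is the |ψ|²-weighted average of x^2: ∫ x^2|ψ|² dx.
With ∫_{−∞}^{∞} x^(2m) e^(−αx²) dx = (2m−1)!!·√π / (2^m α^(m+1/2)), the ratio of the moment integral to the normalization integral gives ⟨x²⟩ = σ^2/2.
With σ = 0.967, ⟨x^2⟩ = 0.4675.

⟨x^2⟩ ≈ 0.468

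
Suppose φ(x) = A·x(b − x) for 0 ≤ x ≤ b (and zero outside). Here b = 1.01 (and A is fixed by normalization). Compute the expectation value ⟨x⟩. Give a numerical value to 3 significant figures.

By definition ⟨x⟩ = ∫ x |φ(x)|² dx.
Expanding the polynomial and integrating term by term, evaluating both integrals, ⟨x⟩ = b/2.
Putting b = 1.01 gives 0.5050.

⟨x⟩ ≈ 0.505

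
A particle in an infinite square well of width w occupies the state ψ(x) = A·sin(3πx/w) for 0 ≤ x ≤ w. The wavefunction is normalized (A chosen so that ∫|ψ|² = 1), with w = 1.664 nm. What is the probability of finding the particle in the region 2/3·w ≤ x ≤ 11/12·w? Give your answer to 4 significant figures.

P ≈ 0.3031

P = ∫_{2/3·w}^{11/12·w} |ψ(x)|² dx.
The normalization integral ∫|ψ|²dx over the whole domain equals w/2·A², and A² cancels in the ratio.
Let u = x/w; then A² and the length scale cancel, so P = ∫_{2/3}^{11/12} sin(3·π·u)^2 du ÷ ∫_{0}^{1} sin(3·π·u)^2 du.
An antiderivative of sin(3·π·u)^2 is u/2 - sin(6·π·u)/(12·π); evaluating from 2/3 to 11/12 gives 1/(12·π) + 1/8, while the full integral is 1/2.
This works out to P = (2 + 3·π)/(12·π).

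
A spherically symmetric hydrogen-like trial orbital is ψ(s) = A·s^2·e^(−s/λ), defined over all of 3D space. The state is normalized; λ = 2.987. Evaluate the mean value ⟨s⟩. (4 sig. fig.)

⟨s⟩ ≈ 10.45

By definition ⟨s⟩ = ∫ s |ψ(s)|² 4πs² ds.
The ratio of the moment integral to the normalization integral gives ⟨s⟩ = 7·λ/2.
With λ = 2.987, ⟨s⟩ = 10.455.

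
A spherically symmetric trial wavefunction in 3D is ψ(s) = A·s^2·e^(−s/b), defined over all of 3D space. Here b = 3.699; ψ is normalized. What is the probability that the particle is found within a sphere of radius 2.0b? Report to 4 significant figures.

With dV = 4πs²ds, the probability is ∫|ψ|² dV over s ≤ 2.0b.
Normalization gives A² = 1/(45·π·b^7/2).
In terms of u = s/b (A², 4π and the length scale all cancel between numerator and denominator), P = [∫_{0}^{2.0} u^6·e^(-2·u) du] / [∫_{0}^{∞} u^6·e^(-2·u) du].
An antiderivative of u^6·e^(-2·u) is -(4·u^6 + 12·u^5 + 30·u^4 + 60·u^3 + 90·u^2 + 90·u + 45)·e^(-2·u)/8; evaluating from 0 to 2.0 gives 45/8 - 2185·e^(-4)/8, while the full integral is 45/8.
The region integral divided by the full integral gives P = 0.11067.

P ≈ 0.1107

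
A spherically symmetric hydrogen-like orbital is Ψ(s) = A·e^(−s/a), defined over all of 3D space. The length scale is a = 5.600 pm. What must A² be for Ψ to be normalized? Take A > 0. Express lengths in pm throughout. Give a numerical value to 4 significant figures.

A^2 ≈ 0.001813 pm^(-3)

The normalization condition is ∫|Ψ|² 4πs² ds = 1 from 0 to ∞.
The angular integral contributes 4π, leaving ∫₀^∞ s²|Ψ|² ds.
∫|Ψ|² 4πs² ds = A²·(π·a^3).
Setting this equal to 1 gives A² = 1/(π·a^3).
Substituting a = 5.600 gives A² = 0.0018125, so A = 0.042574.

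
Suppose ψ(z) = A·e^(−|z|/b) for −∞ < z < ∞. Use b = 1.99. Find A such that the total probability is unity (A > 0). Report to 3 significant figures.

We need A² ∫|f|² dz = 1, taking the integral from −∞ to ∞.
Recall ∫₀^∞ z^m e^(−z/β) dz = m!·β^(m+1), ∫|ψ|² dz = A²·(b).
So A² = (b)^(−1).
Substituting b = 1.99 gives A² = 0.5025, so A = 0.7089.

A ≈ 0.709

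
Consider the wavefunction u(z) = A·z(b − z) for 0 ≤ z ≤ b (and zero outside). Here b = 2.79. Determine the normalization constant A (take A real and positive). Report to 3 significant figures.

We need A² ∫|f|² dz = 1, taking the integral from 0 to b.
With u = A·z(b − z), the integral evaluates to A²·[b^5/30].
Setting this equal to 1 gives A² = 1/(b^5/30).
Plugging in b = 2.79 yields A = 0.4213.

A ≈ 0.421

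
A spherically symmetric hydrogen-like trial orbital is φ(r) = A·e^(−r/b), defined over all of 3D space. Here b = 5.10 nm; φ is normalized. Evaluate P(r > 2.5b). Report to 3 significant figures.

P ≈ 0.125

Integrate the radial probability density 4πr²|φ|² over r > 2.5b.
Normalization gives A² = 1/(π·b^3).
Let u = r/b; then A², 4π and the length scale all cancel, so P = ∫_{2.5}^{∞} u^2·e^(-2·u) du ÷ ∫_{0}^{∞} u^2·e^(-2·u) du.
An antiderivative of u^2·e^(-2·u) is -(2·u^2 + 2·u + 1)·e^(-2·u)/4; evaluating from 2.5 to ∞ gives 37·e^(-5)/8, while the full integral is 1/4.
This evaluates to P = 0.1247.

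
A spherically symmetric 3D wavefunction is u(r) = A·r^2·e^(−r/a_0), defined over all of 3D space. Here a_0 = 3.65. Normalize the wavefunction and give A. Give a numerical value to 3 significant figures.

A ≈ 0.00128

We need A² ∫|f|² 4πr² dr = 1, taking the integral from 0 to ∞.
(Spherical symmetry: dV = 4πr² dr.)
With ∫₀^∞ r^6 e^(−αr) dr = 6!/α^7, ∫|u|² 4πr² dr = A²·(45·π·a_0^7/2).
Setting this equal to 1 gives A² = 1/(45·π·a_0^7/2).
Plugging in a_0 = 3.65 yields A = 0.001280.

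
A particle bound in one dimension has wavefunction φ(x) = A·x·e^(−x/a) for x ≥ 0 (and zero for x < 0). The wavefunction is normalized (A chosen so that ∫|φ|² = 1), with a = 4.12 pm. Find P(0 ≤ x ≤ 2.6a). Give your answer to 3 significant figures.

|φ|² is the probability density, so P = ∫_{0}^{2.6a} |φ|² dx.
Since A² = 1/(a^3/4), this is the region integral divided by the full normalization integral.
Substituting u = x/a, A² and the length scale cancel in the ratio: P = ∫_{0}^{2.6} u^2·e^(-2·u) du / ∫_{0}^{∞} u^2·e^(-2·u) du.
An antiderivative of u^2·e^(-2·u) is -(2·u^2 + 2·u + 1)·e^(-2·u)/4; evaluating from 0 to 2.6 gives 1/4 - 493·e^(-26/5)/100, while the full integral is 1/4.
The result is P = 0.8912.

P ≈ 0.891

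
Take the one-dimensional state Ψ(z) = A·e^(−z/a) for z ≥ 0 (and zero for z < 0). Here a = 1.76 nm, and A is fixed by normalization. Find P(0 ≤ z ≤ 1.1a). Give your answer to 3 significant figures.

P ≈ 0.889

|Ψ|² is the probability density, so P = ∫_{0}^{1.1a} |Ψ|² dz.
With A² fixed by ∫|Ψ|² = 1, i.e. A² = (a/2)^(−1), substitute and integrate.
In terms of u = z/a (A² and the length scale cancel between numerator and denominator), P = [∫_{0}^{1.1} e^(-2·u) du] / [∫_{0}^{∞} e^(-2·u) du].
With ∫ e^(-2·u) du = -e^(-2·u)/2 + C, the region integral is 1/2 - e^(-11/5)/2 and the full one is 1/2.
The result is P = 0.8892.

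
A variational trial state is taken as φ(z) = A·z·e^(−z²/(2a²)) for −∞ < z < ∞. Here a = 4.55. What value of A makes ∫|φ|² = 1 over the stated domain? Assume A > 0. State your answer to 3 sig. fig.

Require ∫ |φ|² dz = 1 over the whole domain.
∫|φ|² dz = A²·(√(π)·a^3/2).
Hence A² = 1/[√(π)·a^3/2].
With a = 4.55: A² = 0.01198 and A = 0.1094.

A ≈ 0.109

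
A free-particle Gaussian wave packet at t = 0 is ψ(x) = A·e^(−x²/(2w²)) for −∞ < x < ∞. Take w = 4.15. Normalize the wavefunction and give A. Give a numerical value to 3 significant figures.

A ≈ 0.369

Require ∫ |ψ|² dx = 1 over the whole domain.
The integral (without the A² prefactor) comes out to √(π)·w.
Setting this equal to 1 gives A² = 1/(√(π)·w).
With w = 4.15: A² = 0.1359 and A = 0.3687.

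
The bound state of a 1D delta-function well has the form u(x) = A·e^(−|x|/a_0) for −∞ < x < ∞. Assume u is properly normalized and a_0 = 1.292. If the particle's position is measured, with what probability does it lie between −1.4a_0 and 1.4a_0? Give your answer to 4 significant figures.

P ≈ 0.9392

The probability is P = ∫ |u|² dx over [−1.4a_0, 1.4a_0].
With A² fixed by ∫|u|² = 1, i.e. A² = (a_0)^(−1), substitute and integrate.
By symmetry take twice the x ≥ 0 contribution in numerator and denominator; the 2's cancel. Substituting t = x/a_0, A² and the length scale cancel in the ratio: P = ∫_{0}^{1.4} e^(-2·t) dt / ∫_{0}^{∞} e^(-2·t) dt.
Using ∫ e^(-2·t) dt = -e^(-2·t)/2, the numerator is 1/2 - e^(-14/5)/2 and the denominator is 1/2.
This works out to P = 0.93919.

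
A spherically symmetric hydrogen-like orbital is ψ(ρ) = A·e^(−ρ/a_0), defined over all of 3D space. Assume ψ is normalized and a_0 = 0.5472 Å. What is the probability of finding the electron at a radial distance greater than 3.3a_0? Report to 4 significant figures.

P ≈ 0.03997

With dV = 4πρ²dρ, the probability is ∫|ψ|² dV over ρ > 3.3a_0.
Normalization gives A² = 1/(π·a_0^3).
In terms of u = ρ/a_0 (A², 4π and the length scale all cancel between numerator and denominator), P = [∫_{3.3}^{∞} u^2·e^(-2·u) du] / [∫_{0}^{∞} u^2·e^(-2·u) du].
With ∫ u^2·e^(-2·u) du = -(2·u^2 + 2·u + 1)·e^(-2·u)/4 + C, the region integral is 1469·e^(-33/5)/200 and the full one is 1/4.
The region integral divided by the full integral gives P = 0.039968.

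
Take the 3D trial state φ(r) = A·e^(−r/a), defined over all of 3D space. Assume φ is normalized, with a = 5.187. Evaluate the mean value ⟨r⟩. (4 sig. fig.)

By definition ⟨r⟩ = ∫ r |φ(r)|² 4πr² dr.
Using ∫₀^∞ rⁿ e^(−αr) dr = n!/αⁿ⁺¹, the ratio of the moment integral to the normalization integral gives ⟨r⟩ = 3·a/2.
Putting a = 5.187 gives 7.7805.

⟨r⟩ ≈ 7.781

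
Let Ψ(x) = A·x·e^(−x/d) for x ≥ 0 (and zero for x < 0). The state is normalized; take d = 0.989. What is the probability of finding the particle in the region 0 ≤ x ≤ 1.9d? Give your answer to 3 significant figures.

The probability is P = ∫ |Ψ|² dx over [0, 1.9d].
The normalization integral ∫|Ψ|²dx over the whole domain equals d^3/4·A², and A² cancels in the ratio.
Substituting u = x/d, A² and the length scale cancel in the ratio: P = ∫_{0}^{1.9} u^2·e^(-2·u) du / ∫_{0}^{∞} u^2·e^(-2·u) du.
With ∫ u^2·e^(-2·u) du = -(2·u^2 + 2·u + 1)·e^(-2·u)/4 + C, the region integral is 1/4 - 601·e^(-19/5)/200 and the full one is 1/4.
Taking the ratio, P = 0.7311.

P ≈ 0.731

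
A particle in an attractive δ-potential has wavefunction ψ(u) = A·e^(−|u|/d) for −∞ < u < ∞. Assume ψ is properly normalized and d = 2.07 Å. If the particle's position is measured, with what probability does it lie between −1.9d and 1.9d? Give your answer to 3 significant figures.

P ≈ 0.978

P = ∫_{−1.9d}^{1.9d} |ψ(u)|² du.
The normalization integral ∫|ψ|²du over the whole domain equals d·A², and A² cancels in the ratio.
Both integrals are even about u = 0, so only the u ≥ 0 halves are needed (the factors of 2 cancel). Let t = u/d; then A² and the length scale cancel, so P = ∫_{0}^{1.9} e^(-2·t) dt ÷ ∫_{0}^{∞} e^(-2·t) dt.
Using ∫ e^(-2·t) dt = -e^(-2·t)/2, the numerator is 1/2 - e^(-19/5)/2 and the denominator is 1/2.
This works out to P = 0.9776.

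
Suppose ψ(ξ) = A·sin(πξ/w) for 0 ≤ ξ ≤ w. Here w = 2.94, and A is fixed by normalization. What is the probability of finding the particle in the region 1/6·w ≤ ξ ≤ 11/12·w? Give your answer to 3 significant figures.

P ≈ 0.967

|ψ|² is the probability density, so P = ∫_{1/6·w}^{11/12·w} |ψ|² dξ.
With A² fixed by ∫|ψ|² = 1, i.e. A² = (w/2)^(−1), substitute and integrate.
Let u = ξ/w; then A² and the length scale cancel, so P = ∫_{1/6}^{11/12} sin(π·u)^2 du ÷ ∫_{0}^{1} sin(π·u)^2 du.
Using ∫ sin(π·u)^2 du = u/2 - sin(2·π·u)/(4·π), the numerator is 1/(8·π) + √(3)/(8·π) + 3/8 and the denominator is 1/2.
This works out to P = (1 + √(3) + 3·π)/(4·π).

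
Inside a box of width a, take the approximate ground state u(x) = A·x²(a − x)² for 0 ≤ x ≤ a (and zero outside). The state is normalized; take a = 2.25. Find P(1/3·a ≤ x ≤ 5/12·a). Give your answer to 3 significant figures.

|u|² is the probability density, so P = ∫_{1/3·a}^{5/12·a} |u|² dx.
Since A² = 1/(a^9/630), this is the region integral divided by the full normalization integral.
Let t = x/a; then A² and the length scale cancel, so P = ∫_{1/3}^{5/12} t^4·(1 - t)^4 dt ÷ ∫_{0}^{1} t^4·(1 - t)^4 dt.
Using ∫ t^4·(1 - t)^4 dt = t^5·(70·t^4 - 315·t^3 + 540·t^2 - 420·t + 126)/630, the numerator is ≈ 0.00024997 and the denominator is 1/630.
Taking the ratio, P = 0.1575.

P ≈ 0.157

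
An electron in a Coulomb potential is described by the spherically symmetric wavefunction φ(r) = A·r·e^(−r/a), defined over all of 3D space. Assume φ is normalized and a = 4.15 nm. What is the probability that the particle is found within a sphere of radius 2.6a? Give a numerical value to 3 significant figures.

With dV = 4πr²dr, the probability is ∫|φ|² dV over r ≤ 2.6a.
Normalization gives A² = 1/(3·π·a^5).
Let u = r/a; then A², 4π and the length scale all cancel, so P = ∫_{0}^{2.6} u^4·e^(-2·u) du ÷ ∫_{0}^{∞} u^4·e^(-2·u) du.
Using ∫ u^4·e^(-2·u) du = -(u^4/2 + u^3 + 3·u^2/2 + 3·u/2 + 3/4)·e^(-2·u), the numerator is ≈ 0.44540 and the denominator is 3/4.
The region integral divided by the full integral gives P = 0.5939.

P ≈ 0.594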